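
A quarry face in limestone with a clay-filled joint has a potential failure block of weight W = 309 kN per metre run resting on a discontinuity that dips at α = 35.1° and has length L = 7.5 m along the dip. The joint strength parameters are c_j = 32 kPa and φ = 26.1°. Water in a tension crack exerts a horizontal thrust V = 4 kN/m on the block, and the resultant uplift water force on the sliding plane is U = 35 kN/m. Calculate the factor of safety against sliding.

Resolving the block weight along and normal to the plane and applying the Mohr–Coulomb strength on the joint:
N' = W cosα − U − V sinα = 309·cos35.1° − 35 − 4·sin35.1° = 215.5 kN/m
Driving force T = W sinα + V cosα = 309·sin35.1° + 4·cos35.1° = 180.9 kN/m
Resisting force R = c_j·L + N'·tanφ = 32·7.5 + 215.5·tan26.1° = 240.0 + 105.6 = 345.6 kN/m
FS = R / T = 345.6 / 180.9 = 1.910

FS = 1.91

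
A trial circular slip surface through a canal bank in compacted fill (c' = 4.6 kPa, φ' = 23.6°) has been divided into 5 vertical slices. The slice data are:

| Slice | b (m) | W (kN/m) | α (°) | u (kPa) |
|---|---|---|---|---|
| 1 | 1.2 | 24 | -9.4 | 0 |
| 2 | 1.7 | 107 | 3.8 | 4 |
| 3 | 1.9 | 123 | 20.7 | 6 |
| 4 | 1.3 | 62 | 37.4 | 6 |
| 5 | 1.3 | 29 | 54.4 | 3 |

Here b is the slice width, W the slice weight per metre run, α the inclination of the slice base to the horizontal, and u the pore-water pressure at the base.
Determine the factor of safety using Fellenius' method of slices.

Ordinary method of slices: FS = Σ[c'·Δl_i + (W_i cosα_i − u_i·Δl_i)·tanφ'] / Σ W_i sinα_i, with Δl_i = b_i / cosα_i.
Slice 1: Δl = 1.2/cos(-9.4°) = 1.216 m; N'_1 = 24·cos(-9.4°) − 0·1.216 = 23.7; c'Δl = 5.60; W sinα = -3.9
Slice 2: Δl = 1.7/cos3.8° = 1.704 m; N'_2 = 107·cos3.8° − 4·1.704 = 99.9; c'Δl = 7.84; W sinα = 7.1
Slice 3: Δl = 1.9/cos20.7° = 2.031 m; N'_3 = 123·cos20.7° − 6·2.031 = 102.9; c'Δl = 9.34; W sinα = 43.5
Slice 4: Δl = 1.3/cos37.4° = 1.636 m; N'_4 = 62·cos37.4° − 6·1.636 = 39.4; c'Δl = 7.53; W sinα = 37.7
Slice 5: Δl = 1.3/cos54.4° = 2.233 m; N'_5 = 29·cos54.4° − 3·2.233 = 10.2; c'Δl = 10.27; W sinα = 23.6
Σc'Δl = 40.6 kN/m; ΣN' = 276.1 kN/m; ΣW sinα = 107.9 kN/m
Resisting = 40.6 + 276.1·tan23.6° = 40.6 + 120.6 = 161.2 kN/m
FS = 161.2 / 107.9 = 1.494

FS = 1.49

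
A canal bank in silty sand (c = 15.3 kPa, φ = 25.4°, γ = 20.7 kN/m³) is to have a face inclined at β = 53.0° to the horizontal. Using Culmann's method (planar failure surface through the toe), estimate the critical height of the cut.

H_c = 18.74 m

Culmann's analysis gives the critical failure plane at α_cr = (β + φ)/2 = (53.0 + 25.4)/2 = 39.2°, and the critical height
H_c = (4c/γ) · sinβ cosφ / [1 − cos(β − φ)]
    = (4·15.3/20.7) · sin53.0°·cos25.4° / [1 − cos(27.6°)]
    = 2.957 · 0.7986·0.9033 / [1 − 0.8862]
    = 2.957 · 0.7214 / 0.1138
    = 18.74 m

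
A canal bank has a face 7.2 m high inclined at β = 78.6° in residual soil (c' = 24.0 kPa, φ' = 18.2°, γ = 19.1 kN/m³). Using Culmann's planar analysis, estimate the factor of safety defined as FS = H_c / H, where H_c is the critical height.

H_c = (4c'/γ) · sinβ cosφ' / [1 − cos(β − φ')]
    = (4·24.0/19.1) · sin78.6°·cos18.2° / [1 − cos60.4°]
    = 5.026 · 0.9312 / 0.5061 = 9.25 m
FS = H_c / H = 9.25 / 7.2 = 1.285

FS = 1.28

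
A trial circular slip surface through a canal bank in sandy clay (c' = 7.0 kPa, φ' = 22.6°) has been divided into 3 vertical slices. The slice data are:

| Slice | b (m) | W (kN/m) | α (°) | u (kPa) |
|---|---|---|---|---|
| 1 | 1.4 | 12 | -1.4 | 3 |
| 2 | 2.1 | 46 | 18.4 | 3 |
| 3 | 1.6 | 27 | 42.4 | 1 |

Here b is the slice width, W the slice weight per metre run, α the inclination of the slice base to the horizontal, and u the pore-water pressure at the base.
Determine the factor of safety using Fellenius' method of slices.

Ordinary method of slices: FS = Σ[c'·Δl_i + (W_i cosα_i − u_i·Δl_i)·tanφ'] / Σ W_i sinα_i, with Δl_i = b_i / cosα_i.
Slice 1: Δl = 1.4/cos(-1.4°) = 1.400 m; N'_1 = 12·cos(-1.4°) − 3·1.400 = 7.8; c'Δl = 9.80; W sinα = -0.3
Slice 2: Δl = 2.1/cos18.4° = 2.213 m; N'_2 = 46·cos18.4° − 3·2.213 = 37.0; c'Δl = 15.49; W sinα = 14.5
Slice 3: Δl = 1.6/cos42.4° = 2.167 m; N'_3 = 27·cos42.4° − 1·2.167 = 17.8; c'Δl = 15.17; W sinα = 18.2
Σc'Δl = 40.5 kN/m; ΣN' = 62.6 kN/m; ΣW sinα = 32.4 kN/m
Resisting = 40.5 + 62.6·tan22.6° = 40.5 + 26.0 = 66.5 kN/m
FS = 66.5 / 32.4 = 2.051

FS = 2.05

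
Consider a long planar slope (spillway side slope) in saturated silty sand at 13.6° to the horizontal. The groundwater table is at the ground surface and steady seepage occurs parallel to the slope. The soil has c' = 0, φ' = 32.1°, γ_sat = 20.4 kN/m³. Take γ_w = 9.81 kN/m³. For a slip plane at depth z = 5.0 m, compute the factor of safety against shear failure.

FS = 1.35

With seepage parallel to the slope and the water table at the surface, the effective normal stress on the slip plane uses the buoyant unit weight γ' = γ_sat − γ_w while the driving shear stress uses γ_sat:
FS = [c' + γ' z cos²β tanφ'] / [γ_sat z sinβ cosβ]
(For c' = 0 this reduces to FS = (γ'/γ_sat)·tanφ'/tanβ.)
γ' = 20.4 − 9.81 = 10.59 kN/m³
Numerator = 0.0 + 10.59·5.0·cos²13.6°·tan32.1° = 0.0 + 10.59·5.0·0.9447·0.6273 = 31.379 kPa
Denominator = 20.4·5.0·sin13.6°·cos13.6° = 20.4·5.0·0.2351·0.9720 = 23.312 kPa
FS = 31.379 / 23.312 = 1.346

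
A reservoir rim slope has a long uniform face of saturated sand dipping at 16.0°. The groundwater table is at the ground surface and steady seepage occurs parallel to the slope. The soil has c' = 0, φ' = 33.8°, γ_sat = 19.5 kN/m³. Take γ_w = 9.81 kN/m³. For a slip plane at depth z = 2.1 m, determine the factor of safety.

With seepage parallel to the slope and the water table at the surface, the effective normal stress on the slip plane uses the buoyant unit weight γ' = γ_sat − γ_w while the driving shear stress uses γ_sat:
FS = [c' + γ' z cos²β tanφ'] / [γ_sat z sinβ cosβ]
(For c' = 0 this reduces to FS = (γ'/γ_sat)·tanφ'/tanβ.)
γ' = 19.5 − 9.81 = 9.69 kN/m³
Numerator = 0.0 + 9.69·2.1·cos²16.0°·tan33.8° = 0.0 + 9.69·2.1·0.9240·0.6694 = 12.587 kPa
Denominator = 19.5·2.1·sin16.0°·cos16.0° = 19.5·2.1·0.2756·0.9613 = 10.850 kPa
FS = 12.587 / 10.850 = 1.160

FS = 1.16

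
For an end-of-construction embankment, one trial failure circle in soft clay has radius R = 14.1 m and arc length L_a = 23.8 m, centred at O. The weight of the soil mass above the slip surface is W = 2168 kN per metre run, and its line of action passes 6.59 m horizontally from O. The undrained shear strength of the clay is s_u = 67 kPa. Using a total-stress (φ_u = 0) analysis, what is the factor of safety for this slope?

FS = 1.57

Taking moments about the centre O, the resisting moment is provided by the undrained shear strength acting along the arc:
M_R = s_u·L_a·R = 67·23.80·14.1 = 22483.9 kN·m/m
M_D = W·d = 2168·6.59 = 14287.1 kN·m/m
FS = M_R / M_D = 22483.9 / 14287.1 = 1.574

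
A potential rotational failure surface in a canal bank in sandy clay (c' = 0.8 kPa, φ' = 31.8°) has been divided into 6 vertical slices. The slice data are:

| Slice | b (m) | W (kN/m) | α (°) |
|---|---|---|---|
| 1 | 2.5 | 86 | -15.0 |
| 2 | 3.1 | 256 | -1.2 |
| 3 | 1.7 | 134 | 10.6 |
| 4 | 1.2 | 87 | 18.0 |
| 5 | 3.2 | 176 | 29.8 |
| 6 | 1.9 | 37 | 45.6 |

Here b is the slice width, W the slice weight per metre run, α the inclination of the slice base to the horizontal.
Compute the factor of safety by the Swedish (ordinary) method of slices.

FS = 3.38

Ordinary method of slices: FS = Σ[c'·Δl_i + (W_i cosα_i)·tanφ'] / Σ W_i sinα_i, with Δl_i = b_i / cosα_i.
Slice 1: Δl = 2.5/cos(-15.0°) = 2.588 m; N'_1 = 86·cos(-15.0°) = 83.1; c'Δl = 2.07; W sinα = -22.3
Slice 2: Δl = 3.1/cos(-1.2°) = 3.101 m; N'_2 = 256·cos(-1.2°) = 255.9; c'Δl = 2.48; W sinα = -5.4
Slice 3: Δl = 1.7/cos10.6° = 1.730 m; N'_3 = 134·cos10.6° = 131.7; c'Δl = 1.38; W sinα = 24.6
Slice 4: Δl = 1.2/cos18.0° = 1.262 m; N'_4 = 87·cos18.0° = 82.7; c'Δl = 1.01; W sinα = 26.9
Slice 5: Δl = 3.2/cos29.8° = 3.688 m; N'_5 = 176·cos29.8° = 152.7; c'Δl = 2.95; W sinα = 87.5
Slice 6: Δl = 1.9/cos45.6° = 2.716 m; N'_6 = 37·cos45.6° = 25.9; c'Δl = 2.17; W sinα = 26.4
Σc'Δl = 12.1 kN/m; ΣN' = 732.1 kN/m; ΣW sinα = 137.8 kN/m
Resisting = 12.1 + 732.1·tan31.8° = 12.1 + 453.9 = 466.0 kN/m
FS = 466.0 / 137.8 = 3.381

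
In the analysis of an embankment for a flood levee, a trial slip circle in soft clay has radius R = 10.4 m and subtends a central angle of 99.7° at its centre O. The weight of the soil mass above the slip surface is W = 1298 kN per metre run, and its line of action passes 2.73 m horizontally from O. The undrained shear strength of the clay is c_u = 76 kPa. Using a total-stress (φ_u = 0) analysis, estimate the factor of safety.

FS = 4.04

Taking moments about the centre O, the resisting moment is provided by the undrained shear strength acting along the arc:
Arc length L_a = R·θ = 10.4·(99.7°·π/180) = 10.4·1.7401 = 18.10 m
M_R = c_u·L_a·R = 76·18.10·10.4 = 14303.8 kN·m/m
M_D = W·d = 1298·2.73 = 3543.5 kN·m/m
FS = M_R / M_D = 14303.8 / 3543.5 = 4.037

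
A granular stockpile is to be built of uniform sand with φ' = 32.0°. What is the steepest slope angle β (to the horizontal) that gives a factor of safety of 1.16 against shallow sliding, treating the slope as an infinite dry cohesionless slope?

For an infinite dry cohesionless slope FS = tanφ'/tanβ, so tanβ = tanφ' / FS.
tanβ = tan32.0° / 1.16 = 0.6249 / 1.16 = 0.5387
β = arctan(0.5387) = 28.31°

β = 28.3°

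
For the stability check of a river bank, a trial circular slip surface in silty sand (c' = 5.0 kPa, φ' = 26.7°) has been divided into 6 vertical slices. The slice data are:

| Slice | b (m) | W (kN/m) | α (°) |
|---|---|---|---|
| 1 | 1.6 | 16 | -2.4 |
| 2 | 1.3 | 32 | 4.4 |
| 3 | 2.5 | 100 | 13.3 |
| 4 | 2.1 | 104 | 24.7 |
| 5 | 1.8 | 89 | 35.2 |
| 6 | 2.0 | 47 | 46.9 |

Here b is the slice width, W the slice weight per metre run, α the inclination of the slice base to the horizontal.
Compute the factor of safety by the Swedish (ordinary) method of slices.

Ordinary method of slices: FS = Σ[c'·Δl_i + (W_i cosα_i)·tanφ'] / Σ W_i sinα_i, with Δl_i = b_i / cosα_i.
Slice 1: Δl = 1.6/cos(-2.4°) = 1.601 m; N'_1 = 16·cos(-2.4°) = 16.0; c'Δl = 8.01; W sinα = -0.7
Slice 2: Δl = 1.3/cos4.4° = 1.304 m; N'_2 = 32·cos4.4° = 31.9; c'Δl = 6.52; W sinα = 2.5
Slice 3: Δl = 2.5/cos13.3° = 2.569 m; N'_3 = 100·cos13.3° = 97.3; c'Δl = 12.84; W sinα = 23.0
Slice 4: Δl = 2.1/cos24.7° = 2.311 m; N'_4 = 104·cos24.7° = 94.5; c'Δl = 11.56; W sinα = 43.5
Slice 5: Δl = 1.8/cos35.2° = 2.203 m; N'_5 = 89·cos35.2° = 72.7; c'Δl = 11.01; W sinα = 51.3
Slice 6: Δl = 2.0/cos46.9° = 2.927 m; N'_6 = 47·cos46.9° = 32.1; c'Δl = 14.64; W sinα = 34.3
Σc'Δl = 64.6 kN/m; ΣN' = 344.5 kN/m; ΣW sinα = 153.9 kN/m
Resisting = 64.6 + 344.5·tan26.7° = 64.6 + 173.3 = 237.9 kN/m
FS = 237.9 / 153.9 = 1.546

FS = 1.55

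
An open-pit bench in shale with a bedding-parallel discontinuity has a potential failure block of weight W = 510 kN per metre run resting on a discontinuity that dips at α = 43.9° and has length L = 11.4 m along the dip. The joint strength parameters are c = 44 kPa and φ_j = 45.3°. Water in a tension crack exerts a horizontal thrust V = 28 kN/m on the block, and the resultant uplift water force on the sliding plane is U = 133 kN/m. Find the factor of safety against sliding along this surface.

FS = 1.92

Resolving the block weight along and normal to the plane and applying the Mohr–Coulomb strength on the joint:
N' = W cosα − U − V sinα = 510·cos43.9° − 133 − 28·sin43.9° = 215.1 kN/m
Driving force T = W sinα + V cosα = 510·sin43.9° + 28·cos43.9° = 373.8 kN/m
Resisting force R = c·L + N'·tanφ_j = 44·11.4 + 215.1·tan45.3° = 501.6 + 217.3 = 718.9 kN/m
FS = R / T = 718.9 / 373.8 = 1.923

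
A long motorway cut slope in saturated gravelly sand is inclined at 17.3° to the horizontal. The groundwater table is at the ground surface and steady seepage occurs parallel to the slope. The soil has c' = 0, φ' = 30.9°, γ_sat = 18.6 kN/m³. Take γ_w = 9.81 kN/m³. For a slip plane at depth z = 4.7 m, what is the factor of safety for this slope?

With seepage parallel to the slope and the water table at the surface, the effective normal stress on the slip plane uses the buoyant unit weight γ' = γ_sat − γ_w while the driving shear stress uses γ_sat:
FS = [c' + γ' z cos²β tanφ'] / [γ_sat z sinβ cosβ]
(For c' = 0 this reduces to FS = (γ'/γ_sat)·tanφ'/tanβ.)
γ' = 18.6 − 9.81 = 8.79 kN/m³
Numerator = 0.0 + 8.79·4.7·cos²17.3°·tan30.9° = 0.0 + 8.79·4.7·0.9116·0.5985 = 22.539 kPa
Denominator = 18.6·4.7·sin17.3°·cos17.3° = 18.6·4.7·0.2974·0.9548 = 24.820 kPa
FS = 22.539 / 24.820 = 0.908

FS = 0.91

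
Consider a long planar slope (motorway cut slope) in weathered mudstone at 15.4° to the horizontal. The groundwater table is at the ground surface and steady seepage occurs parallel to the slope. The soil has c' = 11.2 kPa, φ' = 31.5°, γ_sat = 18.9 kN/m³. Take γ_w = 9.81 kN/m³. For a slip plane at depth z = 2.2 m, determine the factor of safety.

FS = 2.12

With seepage parallel to the slope and the water table at the surface, the effective normal stress on the slip plane uses the buoyant unit weight γ' = γ_sat − γ_w while the driving shear stress uses γ_sat:
FS = [c' + γ' z cos²β tanφ'] / [γ_sat z sinβ cosβ]
γ' = 18.9 − 9.81 = 9.09 kN/m³
Numerator = 11.2 + 9.09·2.2·cos²15.4°·tan31.5° = 11.2 + 9.09·2.2·0.9295·0.6128 = 22.591 kPa
Denominator = 18.9·2.2·sin15.4°·cos15.4° = 18.9·2.2·0.2656·0.9641 = 10.645 kPa
FS = 22.591 / 10.645 = 2.122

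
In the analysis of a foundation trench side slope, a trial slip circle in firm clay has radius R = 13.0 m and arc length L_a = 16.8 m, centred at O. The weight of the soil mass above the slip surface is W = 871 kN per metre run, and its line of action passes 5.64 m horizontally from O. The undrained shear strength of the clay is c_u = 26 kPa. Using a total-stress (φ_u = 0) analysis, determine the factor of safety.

FS = 1.16

Taking moments about the centre O, the resisting moment is provided by the undrained shear strength acting along the arc:
M_R = c_u·L_a·R = 26·16.80·13.0 = 5678.4 kN·m/m
M_D = W·d = 871·5.64 = 4912.4 kN·m/m
FS = M_R / M_D = 5678.4 / 4912.4 = 1.156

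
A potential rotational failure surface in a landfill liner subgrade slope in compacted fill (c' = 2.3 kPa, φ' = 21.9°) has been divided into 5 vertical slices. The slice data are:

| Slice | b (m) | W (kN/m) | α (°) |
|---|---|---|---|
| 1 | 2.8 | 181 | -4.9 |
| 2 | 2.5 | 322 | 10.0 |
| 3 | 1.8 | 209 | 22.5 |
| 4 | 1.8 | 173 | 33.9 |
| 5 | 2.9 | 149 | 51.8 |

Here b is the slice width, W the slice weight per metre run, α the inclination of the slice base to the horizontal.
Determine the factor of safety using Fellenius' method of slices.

FS = 1.21

Ordinary method of slices: FS = Σ[c'·Δl_i + (W_i cosα_i)·tanφ'] / Σ W_i sinα_i, with Δl_i = b_i / cosα_i.
Slice 1: Δl = 2.8/cos(-4.9°) = 2.810 m; N'_1 = 181·cos(-4.9°) = 180.3; c'Δl = 6.46; W sinα = -15.5
Slice 2: Δl = 2.5/cos10.0° = 2.539 m; N'_2 = 322·cos10.0° = 317.1; c'Δl = 5.84; W sinα = 55.9
Slice 3: Δl = 1.8/cos22.5° = 1.948 m; N'_3 = 209·cos22.5° = 193.1; c'Δl = 4.48; W sinα = 80.0
Slice 4: Δl = 1.8/cos33.9° = 2.169 m; N'_4 = 173·cos33.9° = 143.6; c'Δl = 4.99; W sinα = 96.5
Slice 5: Δl = 2.9/cos51.8° = 4.689 m; N'_5 = 149·cos51.8° = 92.1; c'Δl = 10.79; W sinα = 117.1
Σc'Δl = 32.6 kN/m; ΣN' = 926.3 kN/m; ΣW sinα = 334.0 kN/m
Resisting = 32.6 + 926.3·tan21.9° = 32.6 + 372.4 = 404.9 kN/m
FS = 404.9 / 334.0 = 1.212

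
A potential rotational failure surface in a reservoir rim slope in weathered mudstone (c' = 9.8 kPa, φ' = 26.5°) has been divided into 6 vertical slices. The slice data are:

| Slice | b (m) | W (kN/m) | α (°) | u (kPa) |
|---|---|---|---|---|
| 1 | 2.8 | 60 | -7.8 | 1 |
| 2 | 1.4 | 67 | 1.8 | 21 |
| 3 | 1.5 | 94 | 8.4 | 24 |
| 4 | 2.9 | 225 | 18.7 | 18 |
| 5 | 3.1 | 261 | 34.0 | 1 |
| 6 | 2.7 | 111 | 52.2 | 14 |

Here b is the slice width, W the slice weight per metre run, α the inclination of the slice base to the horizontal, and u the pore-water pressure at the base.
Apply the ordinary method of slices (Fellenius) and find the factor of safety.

Ordinary method of slices: FS = Σ[c'·Δl_i + (W_i cosα_i − u_i·Δl_i)·tanφ'] / Σ W_i sinα_i, with Δl_i = b_i / cosα_i.
Slice 1: Δl = 2.8/cos(-7.8°) = 2.826 m; N'_1 = 60·cos(-7.8°) − 1·2.826 = 56.6; c'Δl = 27.70; W sinα = -8.1
Slice 2: Δl = 1.4/cos1.8° = 1.401 m; N'_2 = 67·cos1.8° − 21·1.401 = 37.6; c'Δl = 13.73; W sinα = 2.1
Slice 3: Δl = 1.5/cos8.4° = 1.516 m; N'_3 = 94·cos8.4° − 24·1.516 = 56.6; c'Δl = 14.86; W sinα = 13.7
Slice 4: Δl = 2.9/cos18.7° = 3.062 m; N'_4 = 225·cos18.7° − 18·3.062 = 158.0; c'Δl = 30.00; W sinα = 72.1
Slice 5: Δl = 3.1/cos34.0° = 3.739 m; N'_5 = 261·cos34.0° − 1·3.739 = 212.6; c'Δl = 36.64; W sinα = 145.9
Slice 6: Δl = 2.7/cos52.2° = 4.405 m; N'_6 = 111·cos52.2° − 14·4.405 = 6.4; c'Δl = 43.17; W sinα = 87.7
Σc'Δl = 166.1 kN/m; ΣN' = 527.8 kN/m; ΣW sinα = 313.5 kN/m
Resisting = 166.1 + 527.8·tan26.5° = 166.1 + 263.1 = 429.2 kN/m
FS = 429.2 / 313.5 = 1.369

FS = 1.37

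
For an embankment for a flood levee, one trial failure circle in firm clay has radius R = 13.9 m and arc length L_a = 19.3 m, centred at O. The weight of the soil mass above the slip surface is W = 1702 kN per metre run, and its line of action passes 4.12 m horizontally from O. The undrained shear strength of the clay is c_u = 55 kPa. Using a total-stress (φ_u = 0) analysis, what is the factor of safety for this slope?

FS = 2.10

Taking moments about the centre O, the resisting moment is provided by the undrained shear strength acting along the arc:
M_R = c_u·L_a·R = 55·19.30·13.9 = 14754.9 kN·m/m
M_D = W·d = 1702·4.12 = 7012.2 kN·m/m
FS = M_R / M_D = 14754.9 / 7012.2 = 2.104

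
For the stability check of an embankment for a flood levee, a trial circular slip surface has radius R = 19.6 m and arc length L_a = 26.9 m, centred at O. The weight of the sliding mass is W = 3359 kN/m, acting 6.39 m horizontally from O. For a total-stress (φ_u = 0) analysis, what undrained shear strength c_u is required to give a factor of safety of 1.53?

c_u = 62.3 kPa

FS = c_u·L_a·R / (W·d), so c_u = FS·W·d / (L_a·R).
c_u = 1.53·3359·6.39 / (26.90·19.6) = 32839.9 / 527.24 = 62.29 kPa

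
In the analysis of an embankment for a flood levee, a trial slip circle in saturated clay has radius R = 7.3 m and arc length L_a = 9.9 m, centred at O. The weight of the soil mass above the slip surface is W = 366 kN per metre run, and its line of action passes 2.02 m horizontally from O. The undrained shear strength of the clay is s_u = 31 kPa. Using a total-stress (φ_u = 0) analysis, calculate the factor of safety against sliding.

Taking moments about the centre O, the resisting moment is provided by the undrained shear strength acting along the arc:
M_R = s_u·L_a·R = 31·9.90·7.3 = 2240.4 kN·m/m
M_D = W·d = 366·2.02 = 739.3 kN·m/m
FS = M_R / M_D = 2240.4 / 739.3 = 3.030

FS = 3.03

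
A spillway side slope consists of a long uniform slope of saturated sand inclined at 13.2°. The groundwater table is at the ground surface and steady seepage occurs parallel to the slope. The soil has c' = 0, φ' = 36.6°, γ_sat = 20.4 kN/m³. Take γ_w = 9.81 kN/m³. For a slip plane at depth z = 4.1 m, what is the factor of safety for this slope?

With seepage parallel to the slope and the water table at the surface, the effective normal stress on the slip plane uses the buoyant unit weight γ' = γ_sat − γ_w while the driving shear stress uses γ_sat:
FS = [c' + γ' z cos²β tanφ'] / [γ_sat z sinβ cosβ]
(For c' = 0 this reduces to FS = (γ'/γ_sat)·tanφ'/tanβ.)
γ' = 20.4 − 9.81 = 10.59 kN/m³
Numerator = 0.0 + 10.59·4.1·cos²13.2°·tan36.6° = 0.0 + 10.59·4.1·0.9479·0.7427 = 30.564 kPa
Denominator = 20.4·4.1·sin13.2°·cos13.2° = 20.4·4.1·0.2284·0.9736 = 18.595 kPa
FS = 30.564 / 18.595 = 1.644

FS = 1.64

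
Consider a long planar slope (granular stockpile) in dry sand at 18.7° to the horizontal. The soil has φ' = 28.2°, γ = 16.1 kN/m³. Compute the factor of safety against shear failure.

FS = 1.58

For a dry cohesionless infinite slope the factor of safety is FS = tanφ' / tanβ.
FS = tan28.2° / tan18.7° = 0.5362 / 0.3385 = 1.584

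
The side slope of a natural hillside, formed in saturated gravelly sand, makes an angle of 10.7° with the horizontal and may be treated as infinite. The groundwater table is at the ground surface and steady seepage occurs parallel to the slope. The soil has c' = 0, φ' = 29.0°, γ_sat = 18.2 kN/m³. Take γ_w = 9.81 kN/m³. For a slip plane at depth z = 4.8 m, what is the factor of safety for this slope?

With seepage parallel to the slope and the water table at the surface, the effective normal stress on the slip plane uses the buoyant unit weight γ' = γ_sat − γ_w while the driving shear stress uses γ_sat:
FS = [c' + γ' z cos²β tanφ'] / [γ_sat z sinβ cosβ]
(For c' = 0 this reduces to FS = (γ'/γ_sat)·tanφ'/tanβ.)
γ' = 18.2 − 9.81 = 8.39 kN/m³
Numerator = 0.0 + 8.39·4.8·cos²10.7°·tan29.0° = 0.0 + 8.39·4.8·0.9655·0.5543 = 21.554 kPa
Denominator = 18.2·4.8·sin10.7°·cos10.7° = 18.2·4.8·0.1857·0.9826 = 15.938 kPa
FS = 21.554 / 15.938 = 1.352

FS = 1.35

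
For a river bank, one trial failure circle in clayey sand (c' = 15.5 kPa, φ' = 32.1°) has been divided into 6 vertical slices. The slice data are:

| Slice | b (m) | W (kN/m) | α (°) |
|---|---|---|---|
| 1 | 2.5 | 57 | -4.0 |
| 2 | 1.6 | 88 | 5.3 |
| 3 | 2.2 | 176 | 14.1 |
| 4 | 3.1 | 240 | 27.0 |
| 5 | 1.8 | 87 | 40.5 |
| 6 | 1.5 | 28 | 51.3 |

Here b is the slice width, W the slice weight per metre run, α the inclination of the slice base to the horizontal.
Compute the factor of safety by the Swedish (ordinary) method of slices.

FS = 2.61

Ordinary method of slices: FS = Σ[c'·Δl_i + (W_i cosα_i)·tanφ'] / Σ W_i sinα_i, with Δl_i = b_i / cosα_i.
Slice 1: Δl = 2.5/cos(-4.0°) = 2.506 m; N'_1 = 57·cos(-4.0°) = 56.9; c'Δl = 38.84; W sinα = -4.0
Slice 2: Δl = 1.6/cos5.3° = 1.607 m; N'_2 = 88·cos5.3° = 87.6; c'Δl = 24.91; W sinα = 8.1
Slice 3: Δl = 2.2/cos14.1° = 2.268 m; N'_3 = 176·cos14.1° = 170.7; c'Δl = 35.16; W sinα = 42.9
Slice 4: Δl = 3.1/cos27.0° = 3.479 m; N'_4 = 240·cos27.0° = 213.8; c'Δl = 53.93; W sinα = 109.0
Slice 5: Δl = 1.8/cos40.5° = 2.367 m; N'_5 = 87·cos40.5° = 66.2; c'Δl = 36.69; W sinα = 56.5
Slice 6: Δl = 1.5/cos51.3° = 2.399 m; N'_6 = 28·cos51.3° = 17.5; c'Δl = 37.19; W sinα = 21.9
Σc'Δl = 226.7 kN/m; ΣN' = 612.7 kN/m; ΣW sinα = 234.3 kN/m
Resisting = 226.7 + 612.7·tan32.1° = 226.7 + 384.3 = 611.1 kN/m
FS = 611.1 / 234.3 = 2.608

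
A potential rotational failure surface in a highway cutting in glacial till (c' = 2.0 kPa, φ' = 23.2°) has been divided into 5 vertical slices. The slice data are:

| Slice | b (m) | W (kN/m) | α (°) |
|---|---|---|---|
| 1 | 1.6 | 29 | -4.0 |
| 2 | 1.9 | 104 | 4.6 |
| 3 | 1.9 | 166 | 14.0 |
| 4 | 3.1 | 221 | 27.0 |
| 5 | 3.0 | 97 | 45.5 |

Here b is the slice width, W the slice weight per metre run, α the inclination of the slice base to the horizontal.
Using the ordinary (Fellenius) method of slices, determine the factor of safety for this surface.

FS = 1.23

Ordinary method of slices: FS = Σ[c'·Δl_i + (W_i cosα_i)·tanφ'] / Σ W_i sinα_i, with Δl_i = b_i / cosα_i.
Slice 1: Δl = 1.6/cos(-4.0°) = 1.604 m; N'_1 = 29·cos(-4.0°) = 28.9; c'Δl = 3.21; W sinα = -2.0
Slice 2: Δl = 1.9/cos4.6° = 1.906 m; N'_2 = 104·cos4.6° = 103.7; c'Δl = 3.81; W sinα = 8.3
Slice 3: Δl = 1.9/cos14.0° = 1.958 m; N'_3 = 166·cos14.0° = 161.1; c'Δl = 3.92; W sinα = 40.2
Slice 4: Δl = 3.1/cos27.0° = 3.479 m; N'_4 = 221·cos27.0° = 196.9; c'Δl = 6.96; W sinα = 100.3
Slice 5: Δl = 3.0/cos45.5° = 4.280 m; N'_5 = 97·cos45.5° = 68.0; c'Δl = 8.56; W sinα = 69.2
Σc'Δl = 26.5 kN/m; ΣN' = 558.6 kN/m; ΣW sinα = 216.0 kN/m
Resisting = 26.5 + 558.6·tan23.2° = 26.5 + 239.4 = 265.9 kN/m
FS = 265.9 / 216.0 = 1.231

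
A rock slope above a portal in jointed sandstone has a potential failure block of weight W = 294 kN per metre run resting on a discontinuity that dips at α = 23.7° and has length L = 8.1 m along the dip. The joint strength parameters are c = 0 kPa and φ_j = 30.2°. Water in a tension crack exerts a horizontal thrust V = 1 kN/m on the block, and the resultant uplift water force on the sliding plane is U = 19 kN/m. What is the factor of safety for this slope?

Resolving the block weight along and normal to the plane and applying the Mohr–Coulomb strength on the joint:
N' = W cosα − U − V sinα = 294·cos23.7° − 19 − 1·sin23.7° = 249.8 kN/m
Driving force T = W sinα + V cosα = 294·sin23.7° + 1·cos23.7° = 119.1 kN/m
Resisting force R = c·L + N'·tanφ_j = 0·8.1 + 249.8·tan30.2° = 0.0 + 145.4 = 145.4 kN/m
FS = R / T = 145.4 / 119.1 = 1.221

FS = 1.22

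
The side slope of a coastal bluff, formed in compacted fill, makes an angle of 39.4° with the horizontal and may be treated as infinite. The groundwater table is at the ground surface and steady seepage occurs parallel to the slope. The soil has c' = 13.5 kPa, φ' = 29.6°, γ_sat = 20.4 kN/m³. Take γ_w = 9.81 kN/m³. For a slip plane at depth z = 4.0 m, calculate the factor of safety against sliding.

With seepage parallel to the slope and the water table at the surface, the effective normal stress on the slip plane uses the buoyant unit weight γ' = γ_sat − γ_w while the driving shear stress uses γ_sat:
FS = [c' + γ' z cos²β tanφ'] / [γ_sat z sinβ cosβ]
γ' = 20.4 − 9.81 = 10.59 kN/m³
Numerator = 13.5 + 10.59·4.0·cos²39.4°·tan29.6° = 13.5 + 10.59·4.0·0.5971·0.5681 = 27.869 kPa
Denominator = 20.4·4.0·sin39.4°·cos39.4° = 20.4·4.0·0.6347·0.7727 = 40.023 kPa
FS = 27.869 / 40.023 = 0.696

FS = 0.70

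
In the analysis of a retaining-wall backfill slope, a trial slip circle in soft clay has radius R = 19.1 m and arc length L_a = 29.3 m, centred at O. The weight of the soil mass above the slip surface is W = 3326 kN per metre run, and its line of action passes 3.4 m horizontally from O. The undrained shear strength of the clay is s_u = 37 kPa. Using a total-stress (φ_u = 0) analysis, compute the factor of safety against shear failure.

Taking moments about the centre O, the resisting moment is provided by the undrained shear strength acting along the arc:
M_R = s_u·L_a·R = 37·29.30·19.1 = 20706.3 kN·m/m
M_D = W·d = 3326·3.4 = 11308.4 kN·m/m
FS = M_R / M_D = 20706.3 / 11308.4 = 1.831

FS = 1.83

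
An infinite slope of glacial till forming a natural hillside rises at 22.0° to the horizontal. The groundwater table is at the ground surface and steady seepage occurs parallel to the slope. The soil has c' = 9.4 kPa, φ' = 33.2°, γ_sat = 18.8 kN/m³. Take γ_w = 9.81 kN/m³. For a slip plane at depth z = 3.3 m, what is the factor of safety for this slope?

With seepage parallel to the slope and the water table at the surface, the effective normal stress on the slip plane uses the buoyant unit weight γ' = γ_sat − γ_w while the driving shear stress uses γ_sat:
FS = [c' + γ' z cos²β tanφ'] / [γ_sat z sinβ cosβ]
γ' = 18.8 − 9.81 = 8.99 kN/m³
Numerator = 9.4 + 8.99·3.3·cos²22.0°·tan33.2° = 9.4 + 8.99·3.3·0.8597·0.6544 = 26.089 kPa
Denominator = 18.8·3.3·sin22.0°·cos22.0° = 18.8·3.3·0.3746·0.9272 = 21.548 kPa
FS = 26.089 / 21.548 = 1.211

FS = 1.21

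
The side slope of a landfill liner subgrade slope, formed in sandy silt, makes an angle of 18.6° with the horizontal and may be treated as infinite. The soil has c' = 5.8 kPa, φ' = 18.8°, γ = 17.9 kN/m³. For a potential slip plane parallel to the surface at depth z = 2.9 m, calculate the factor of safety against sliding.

For an infinite slope with a slip plane parallel to the surface (no pore pressure): FS = [c' + γz cos²β tanφ'] / [γz sinβ cosβ].
γz = 17.9·2.9 = 51.91 kN/m²
Numerator = 5.8 + 51.91·cos²18.6°·tan18.8° = 5.8 + 51.91·0.8983·0.3404 = 21.674 kPa
Denominator = 51.91·sin18.6°·cos18.6° = 51.91·0.3190·0.9478 = 15.692 kPa
FS = 21.674 / 15.692 = 1.381

FS = 1.38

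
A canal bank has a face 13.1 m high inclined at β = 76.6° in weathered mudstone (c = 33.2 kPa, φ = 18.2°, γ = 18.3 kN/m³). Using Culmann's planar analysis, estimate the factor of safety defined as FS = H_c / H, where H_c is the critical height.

FS = 1.08

H_c = (4c/γ) · sinβ cosφ / [1 − cos(β − φ)]
    = (4·33.2/18.3) · sin76.6°·cos18.2° / [1 − cos58.4°]
    = 7.257 · 0.9241 / 0.4760 = 14.09 m
FS = H_c / H = 14.09 / 13.1 = 1.075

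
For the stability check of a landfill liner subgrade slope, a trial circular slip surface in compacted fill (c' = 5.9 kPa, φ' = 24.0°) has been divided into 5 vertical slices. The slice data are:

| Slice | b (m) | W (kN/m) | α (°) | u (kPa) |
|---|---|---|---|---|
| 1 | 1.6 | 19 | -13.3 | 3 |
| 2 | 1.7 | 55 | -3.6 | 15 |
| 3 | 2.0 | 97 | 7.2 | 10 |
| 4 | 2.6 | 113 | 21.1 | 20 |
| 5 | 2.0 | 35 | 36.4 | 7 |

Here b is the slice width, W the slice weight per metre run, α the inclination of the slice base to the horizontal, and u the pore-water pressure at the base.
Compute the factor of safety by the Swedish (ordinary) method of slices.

Ordinary method of slices: FS = Σ[c'·Δl_i + (W_i cosα_i − u_i·Δl_i)·tanφ'] / Σ W_i sinα_i, with Δl_i = b_i / cosα_i.
Slice 1: Δl = 1.6/cos(-13.3°) = 1.644 m; N'_1 = 19·cos(-13.3°) − 3·1.644 = 13.6; c'Δl = 9.70; W sinα = -4.4
Slice 2: Δl = 1.7/cos(-3.6°) = 1.703 m; N'_2 = 55·cos(-3.6°) − 15·1.703 = 29.3; c'Δl = 10.05; W sinα = -3.5
Slice 3: Δl = 2.0/cos7.2° = 2.016 m; N'_3 = 97·cos7.2° − 10·2.016 = 76.1; c'Δl = 11.89; W sinα = 12.2
Slice 4: Δl = 2.6/cos21.1° = 2.787 m; N'_4 = 113·cos21.1° − 20·2.787 = 49.7; c'Δl = 16.44; W sinα = 40.7
Slice 5: Δl = 2.0/cos36.4° = 2.485 m; N'_5 = 35·cos36.4° − 7·2.485 = 10.8; c'Δl = 14.66; W sinα = 20.8
Σc'Δl = 62.7 kN/m; ΣN' = 179.4 kN/m; ΣW sinα = 65.8 kN/m
Resisting = 62.7 + 179.4·tan24.0° = 62.7 + 79.9 = 142.6 kN/m
FS = 142.6 / 65.8 = 2.168

FS = 2.17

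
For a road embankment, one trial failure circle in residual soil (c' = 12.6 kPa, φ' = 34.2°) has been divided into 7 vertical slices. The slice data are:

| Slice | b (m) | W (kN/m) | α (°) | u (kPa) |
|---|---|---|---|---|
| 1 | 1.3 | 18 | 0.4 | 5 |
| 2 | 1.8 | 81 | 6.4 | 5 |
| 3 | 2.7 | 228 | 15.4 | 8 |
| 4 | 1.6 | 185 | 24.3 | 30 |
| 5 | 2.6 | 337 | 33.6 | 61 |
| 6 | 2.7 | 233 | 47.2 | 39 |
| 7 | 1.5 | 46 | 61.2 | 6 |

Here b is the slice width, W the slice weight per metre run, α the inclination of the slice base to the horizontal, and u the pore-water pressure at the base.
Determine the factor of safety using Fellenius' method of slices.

Ordinary method of slices: FS = Σ[c'·Δl_i + (W_i cosα_i − u_i·Δl_i)·tanφ'] / Σ W_i sinα_i, with Δl_i = b_i / cosα_i.
Slice 1: Δl = 1.3/cos0.4° = 1.300 m; N'_1 = 18·cos0.4° − 5·1.300 = 11.5; c'Δl = 16.38; W sinα = 0.1
Slice 2: Δl = 1.8/cos6.4° = 1.811 m; N'_2 = 81·cos6.4° − 5·1.811 = 71.4; c'Δl = 22.82; W sinα = 9.0
Slice 3: Δl = 2.7/cos15.4° = 2.801 m; N'_3 = 228·cos15.4° − 8·2.801 = 197.4; c'Δl = 35.29; W sinα = 60.5
Slice 4: Δl = 1.6/cos24.3° = 1.756 m; N'_4 = 185·cos24.3° − 30·1.756 = 115.9; c'Δl = 22.12; W sinα = 76.1
Slice 5: Δl = 2.6/cos33.6° = 3.122 m; N'_5 = 337·cos33.6° − 61·3.122 = 90.3; c'Δl = 39.33; W sinα = 186.5
Slice 6: Δl = 2.7/cos47.2° = 3.974 m; N'_6 = 233·cos47.2° − 39·3.974 = 3.3; c'Δl = 50.07; W sinα = 171.0
Slice 7: Δl = 1.5/cos61.2° = 3.114 m; N'_7 = 46·cos61.2° − 6·3.114 = 3.5; c'Δl = 39.23; W sinα = 40.3
Σc'Δl = 225.2 kN/m; ΣN' = 493.4 kN/m; ΣW sinα = 543.6 kN/m
Resisting = 225.2 + 493.4·tan34.2° = 225.2 + 335.3 = 560.5 kN/m
FS = 560.5 / 543.6 = 1.031

FS = 1.03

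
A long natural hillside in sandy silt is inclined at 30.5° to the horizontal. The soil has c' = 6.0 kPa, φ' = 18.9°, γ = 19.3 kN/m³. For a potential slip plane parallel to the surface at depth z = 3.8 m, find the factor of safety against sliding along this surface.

For an infinite slope with a slip plane parallel to the surface (no pore pressure): FS = [c' + γz cos²β tanφ'] / [γz sinβ cosβ].
γz = 19.3·3.8 = 73.34 kN/m²
Numerator = 6.0 + 73.34·cos²30.5°·tan18.9° = 6.0 + 73.34·0.7424·0.3424 = 24.642 kPa
Denominator = 73.34·sin30.5°·cos30.5° = 73.34·0.5075·0.8616 = 32.072 kPa
FS = 24.642 / 32.072 = 0.768

FS = 0.77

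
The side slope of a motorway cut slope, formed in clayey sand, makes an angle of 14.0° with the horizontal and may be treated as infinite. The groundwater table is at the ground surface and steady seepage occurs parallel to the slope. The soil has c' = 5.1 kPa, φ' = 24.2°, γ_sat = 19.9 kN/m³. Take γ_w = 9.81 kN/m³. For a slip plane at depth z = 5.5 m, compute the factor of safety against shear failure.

With seepage parallel to the slope and the water table at the surface, the effective normal stress on the slip plane uses the buoyant unit weight γ' = γ_sat − γ_w while the driving shear stress uses γ_sat:
FS = [c' + γ' z cos²β tanφ'] / [γ_sat z sinβ cosβ]
γ' = 19.9 − 9.81 = 10.09 kN/m³
Numerator = 5.1 + 10.09·5.5·cos²14.0°·tan24.2° = 5.1 + 10.09·5.5·0.9415·0.4494 = 28.581 kPa
Denominator = 19.9·5.5·sin14.0°·cos14.0° = 19.9·5.5·0.2419·0.9703 = 25.692 kPa
FS = 28.581 / 25.692 = 1.112

FS = 1.11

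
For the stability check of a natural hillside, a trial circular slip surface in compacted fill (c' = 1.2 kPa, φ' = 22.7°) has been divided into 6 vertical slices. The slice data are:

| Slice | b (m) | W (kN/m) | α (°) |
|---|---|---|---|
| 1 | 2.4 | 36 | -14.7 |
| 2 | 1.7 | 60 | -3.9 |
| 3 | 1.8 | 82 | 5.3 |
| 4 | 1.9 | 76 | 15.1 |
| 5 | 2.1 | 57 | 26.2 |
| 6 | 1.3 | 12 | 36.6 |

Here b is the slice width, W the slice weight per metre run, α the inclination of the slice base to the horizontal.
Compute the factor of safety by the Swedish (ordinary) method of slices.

FS = 3.10

Ordinary method of slices: FS = Σ[c'·Δl_i + (W_i cosα_i)·tanφ'] / Σ W_i sinα_i, with Δl_i = b_i / cosα_i.
Slice 1: Δl = 2.4/cos(-14.7°) = 2.481 m; N'_1 = 36·cos(-14.7°) = 34.8; c'Δl = 2.98; W sinα = -9.1
Slice 2: Δl = 1.7/cos(-3.9°) = 1.704 m; N'_2 = 60·cos(-3.9°) = 59.9; c'Δl = 2.04; W sinα = -4.1
Slice 3: Δl = 1.8/cos5.3° = 1.808 m; N'_3 = 82·cos5.3° = 81.6; c'Δl = 2.17; W sinα = 7.6
Slice 4: Δl = 1.9/cos15.1° = 1.968 m; N'_4 = 76·cos15.1° = 73.4; c'Δl = 2.36; W sinα = 19.8
Slice 5: Δl = 2.1/cos26.2° = 2.340 m; N'_5 = 57·cos26.2° = 51.1; c'Δl = 2.81; W sinα = 25.2
Slice 6: Δl = 1.3/cos36.6° = 1.619 m; N'_6 = 12·cos36.6° = 9.6; c'Δl = 1.94; W sinα = 7.2
Σc'Δl = 14.3 kN/m; ΣN' = 310.5 kN/m; ΣW sinα = 46.5 kN/m
Resisting = 14.3 + 310.5·tan22.7° = 14.3 + 129.9 = 144.2 kN/m
FS = 144.2 / 46.5 = 3.102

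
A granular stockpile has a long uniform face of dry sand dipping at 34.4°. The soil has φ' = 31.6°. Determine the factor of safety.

FS = 0.90

For a dry cohesionless infinite slope the factor of safety is FS = tanφ' / tanβ.
FS = tan31.6° / tan34.4° = 0.6152 / 0.6847 = 0.898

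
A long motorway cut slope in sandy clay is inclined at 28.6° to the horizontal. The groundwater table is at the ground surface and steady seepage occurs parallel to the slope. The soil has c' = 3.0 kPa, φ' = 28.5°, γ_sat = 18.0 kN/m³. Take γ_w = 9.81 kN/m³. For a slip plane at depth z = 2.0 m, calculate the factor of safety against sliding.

FS = 0.65

With seepage parallel to the slope and the water table at the surface, the effective normal stress on the slip plane uses the buoyant unit weight γ' = γ_sat − γ_w while the driving shear stress uses γ_sat:
FS = [c' + γ' z cos²β tanφ'] / [γ_sat z sinβ cosβ]
γ' = 18.0 − 9.81 = 8.19 kN/m³
Numerator = 3.0 + 8.19·2.0·cos²28.6°·tan28.5° = 3.0 + 8.19·2.0·0.7709·0.5430 = 9.856 kPa
Denominator = 18.0·2.0·sin28.6°·cos28.6° = 18.0·2.0·0.4787·0.8780 = 15.130 kPa
FS = 9.856 / 15.130 = 0.651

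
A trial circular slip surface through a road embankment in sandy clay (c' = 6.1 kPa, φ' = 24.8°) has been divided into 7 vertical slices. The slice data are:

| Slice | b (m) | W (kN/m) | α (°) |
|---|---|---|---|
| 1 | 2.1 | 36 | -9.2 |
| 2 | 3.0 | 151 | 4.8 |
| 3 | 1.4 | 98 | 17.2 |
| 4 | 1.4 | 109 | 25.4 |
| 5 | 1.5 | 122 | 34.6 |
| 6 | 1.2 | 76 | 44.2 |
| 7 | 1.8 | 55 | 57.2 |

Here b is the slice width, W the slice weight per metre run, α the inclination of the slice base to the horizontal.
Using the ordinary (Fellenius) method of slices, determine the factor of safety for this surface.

FS = 1.40

Ordinary method of slices: FS = Σ[c'·Δl_i + (W_i cosα_i)·tanφ'] / Σ W_i sinα_i, with Δl_i = b_i / cosα_i.
Slice 1: Δl = 2.1/cos(-9.2°) = 2.127 m; N'_1 = 36·cos(-9.2°) = 35.5; c'Δl = 12.98; W sinα = -5.8
Slice 2: Δl = 3.0/cos4.8° = 3.011 m; N'_2 = 151·cos4.8° = 150.5; c'Δl = 18.36; W sinα = 12.6
Slice 3: Δl = 1.4/cos17.2° = 1.466 m; N'_3 = 98·cos17.2° = 93.6; c'Δl = 8.94; W sinα = 29.0
Slice 4: Δl = 1.4/cos25.4° = 1.550 m; N'_4 = 109·cos25.4° = 98.5; c'Δl = 9.45; W sinα = 46.8
Slice 5: Δl = 1.5/cos34.6° = 1.822 m; N'_5 = 122·cos34.6° = 100.4; c'Δl = 11.12; W sinα = 69.3
Slice 6: Δl = 1.2/cos44.2° = 1.674 m; N'_6 = 76·cos44.2° = 54.5; c'Δl = 10.21; W sinα = 53.0
Slice 7: Δl = 1.8/cos57.2° = 3.323 m; N'_7 = 55·cos57.2° = 29.8; c'Δl = 20.27; W sinα = 46.2
Σc'Δl = 91.3 kN/m; ΣN' = 562.8 kN/m; ΣW sinα = 251.1 kN/m
Resisting = 91.3 + 562.8·tan24.8° = 91.3 + 260.0 = 351.4 kN/m
FS = 351.4 / 251.1 = 1.399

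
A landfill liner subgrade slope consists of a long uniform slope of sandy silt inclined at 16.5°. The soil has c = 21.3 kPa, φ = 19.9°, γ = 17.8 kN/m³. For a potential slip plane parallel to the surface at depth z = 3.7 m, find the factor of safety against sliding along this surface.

FS = 2.41

For an infinite slope with a slip plane parallel to the surface (no pore pressure): FS = [c + γz cos²β tanφ] / [γz sinβ cosβ].
γz = 17.8·3.7 = 65.86 kN/m²
Numerator = 21.3 + 65.86·cos²16.5°·tan19.9° = 21.3 + 65.86·0.9193·0.3620 = 43.218 kPa
Denominator = 65.86·sin16.5°·cos16.5° = 65.86·0.2840·0.9588 = 17.935 kPa
FS = 43.218 / 17.935 = 2.410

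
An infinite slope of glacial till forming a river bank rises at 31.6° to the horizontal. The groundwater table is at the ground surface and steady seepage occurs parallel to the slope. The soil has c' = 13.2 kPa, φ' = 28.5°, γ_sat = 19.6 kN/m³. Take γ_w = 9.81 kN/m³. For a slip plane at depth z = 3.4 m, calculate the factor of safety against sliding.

With seepage parallel to the slope and the water table at the surface, the effective normal stress on the slip plane uses the buoyant unit weight γ' = γ_sat − γ_w while the driving shear stress uses γ_sat:
FS = [c' + γ' z cos²β tanφ'] / [γ_sat z sinβ cosβ]
γ' = 19.6 − 9.81 = 9.79 kN/m³
Numerator = 13.2 + 9.79·3.4·cos²31.6°·tan28.5° = 13.2 + 9.79·3.4·0.7254·0.5430 = 26.311 kPa
Denominator = 19.6·3.4·sin31.6°·cos31.6° = 19.6·3.4·0.5240·0.8517 = 29.741 kPa
FS = 26.311 / 29.741 = 0.885

FS = 0.88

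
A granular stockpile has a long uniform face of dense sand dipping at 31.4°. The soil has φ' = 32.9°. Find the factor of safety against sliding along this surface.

For a dry cohesionless infinite slope the factor of safety is FS = tanφ' / tanβ.
FS = tan32.9° / tan31.4° = 0.6469 / 0.6104 = 1.060

FS = 1.06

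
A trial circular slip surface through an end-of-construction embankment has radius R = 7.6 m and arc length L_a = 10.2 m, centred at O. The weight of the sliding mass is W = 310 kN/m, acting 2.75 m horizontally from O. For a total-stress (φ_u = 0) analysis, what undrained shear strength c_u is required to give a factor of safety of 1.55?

c_u = 17.0 kPa

FS = c_u·L_a·R / (W·d), so c_u = FS·W·d / (L_a·R).
c_u = 1.55·310·2.75 / (10.20·7.6) = 1321.4 / 77.52 = 17.05 kPa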